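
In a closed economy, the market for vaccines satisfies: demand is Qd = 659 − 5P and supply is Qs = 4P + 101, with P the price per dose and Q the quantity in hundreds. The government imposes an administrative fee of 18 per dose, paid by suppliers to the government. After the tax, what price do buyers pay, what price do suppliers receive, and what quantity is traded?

Without the tax, 659 − 5P = 4P + 101 gives 9P = 558, so P* = 62 and Q* = 349.
With the tax collected from suppliers, supply shifts: Qs = 4(P − 18) + 101.
New equilibrium: buyers pay 70, suppliers receive 52, Q = 309. (Wedge: Pb − Ps = 18.)

Buyers pay 70; suppliers receive 52; quantity = 309.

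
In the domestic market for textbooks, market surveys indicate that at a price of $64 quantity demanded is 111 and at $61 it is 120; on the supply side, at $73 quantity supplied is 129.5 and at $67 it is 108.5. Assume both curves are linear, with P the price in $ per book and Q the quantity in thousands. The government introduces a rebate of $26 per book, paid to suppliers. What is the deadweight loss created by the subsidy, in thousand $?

Deadweight loss = $546 thousand.

Demand slope: (120 − 111)/(61 − 64) = -3, so Qd = 303 − 3P.
Supply slope: (108.5 − 129.5)/(67 − 73) = 3.5, so Qs = 3.5P − 126.
Before the subsidy: set 303 − 3P = 3.5P − 126 → P* = $66, Q* = 105.
With a per-unit subsidy paid to suppliers, each receives P + 26 per unit sold, so supply becomes Qs = 3.5(P + 26) − 126.
New equilibrium: consumers pay $52, suppliers receive $78, Q = 147. (Wedge: Pb − Ps = −26.)
Quantity rises by |ΔQ| = |105 − 147| = 42.
DWL = ½ · t · |ΔQ| = ½ · 26 · 42 = $546.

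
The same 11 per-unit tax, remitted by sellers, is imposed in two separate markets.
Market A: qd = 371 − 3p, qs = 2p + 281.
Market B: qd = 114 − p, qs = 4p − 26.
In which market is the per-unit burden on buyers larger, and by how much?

Market B, by 4.4.

Market A: pre-tax p* = 18, q* = 317; post-tax q = 303.8; per-unit burden on buyers = 4.4.
Market B: pre-tax p* = 28, q* = 86; post-tax q = 77.2; per-unit burden on buyers = 8.8.
Difference: 4.4 vs 8.8 → market B is larger by 4.4.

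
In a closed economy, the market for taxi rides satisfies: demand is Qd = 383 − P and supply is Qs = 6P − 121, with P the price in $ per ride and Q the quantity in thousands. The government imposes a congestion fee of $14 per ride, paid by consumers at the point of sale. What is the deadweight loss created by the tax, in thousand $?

Without the tax, 383 − P = 6P − 121 gives 7P = 504, so P* = $72 and Q* = 311.
With the tax collected from consumers, demand (in seller-price terms) shifts: Qd = 383 − (P + 14).
New equilibrium: consumers pay $84, suppliers receive $70, Q = 299. (Wedge: Pb − Ps = 14.)
Quantity falls by |ΔQ| = |311 − 299| = 12.
DWL = ½ · t · |ΔQ| = ½ · 14 · 12 = $84.

Deadweight loss = $84 thousand.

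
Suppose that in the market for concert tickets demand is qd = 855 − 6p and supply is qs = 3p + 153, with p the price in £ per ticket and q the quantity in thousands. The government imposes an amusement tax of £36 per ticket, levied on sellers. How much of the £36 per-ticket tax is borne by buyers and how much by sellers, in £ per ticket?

Before the tax: set 855 − 6p = 3p + 153 → p* = £78, q* = 387.
With the tax collected from sellers, supply shifts: qs = 3(p − 36) + 153.
New equilibrium: buyers pay £90, sellers receive £54, q = 315. (Wedge: pb − ps = 36.)
Burden on buyers: £12; on sellers: £24. (They sum to £36.)
The less price-elastic side of the market bears the larger share of a per-unit tax.

Buyers bear £12 per ticket; sellers bear £24 per ticket.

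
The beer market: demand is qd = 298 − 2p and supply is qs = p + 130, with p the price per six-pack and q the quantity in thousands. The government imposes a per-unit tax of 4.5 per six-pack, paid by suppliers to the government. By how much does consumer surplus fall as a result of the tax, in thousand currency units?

Consumer surplus falls by 276.75 thousand.

Before the tax: set 298 − 2p = p + 130 → p* = 56, q* = 186.
With the tax collected from suppliers, supply shifts: qs = (p − 4.5) + 130.
New equilibrium: consumers pay 57.5, suppliers receive 53, q = 183. (Wedge: pb − ps = 4.5.)
ΔCS is the trapezoid between Q = 183 and Q = 186 of height 1.5: ½ · (186 + 183) · 1.5 = 276.75.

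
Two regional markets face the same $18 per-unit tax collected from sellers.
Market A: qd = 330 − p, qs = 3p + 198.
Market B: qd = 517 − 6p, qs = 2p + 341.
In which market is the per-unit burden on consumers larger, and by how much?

Market A, by $9.

Market A: pre-tax p* = $33, q* = 297; post-tax q = 283.5; per-unit burden on consumers = $13.5.
Market B: pre-tax p* = $22, q* = 385; post-tax q = 358; per-unit burden on consumers = $4.5.
Difference: $13.5 vs $4.5 → market A is larger by $9.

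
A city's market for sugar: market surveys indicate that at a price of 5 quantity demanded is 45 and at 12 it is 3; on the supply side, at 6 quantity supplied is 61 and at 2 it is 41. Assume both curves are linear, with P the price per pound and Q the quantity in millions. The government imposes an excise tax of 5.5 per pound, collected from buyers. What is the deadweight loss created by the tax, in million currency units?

Demand slope: (3 − 45)/(12 − 5) = -6, so Qd = 75 − 6P.
Supply slope: (41 − 61)/(2 − 6) = 5, so Qs = 5P + 31.
Without the tax, 75 − 6P = 5P + 31 gives 11P = 44, so P* = 4 and Q* = 51.
With the tax collected from buyers, demand (in seller-price terms) shifts: Qd = 75 − 6(P + 5.5).
New equilibrium: buyers pay 6.5, sellers receive 1, Q = 36. (Wedge: Pb − Ps = 5.5.)
Quantity falls by |ΔQ| = |51 − 36| = 15.
DWL = ½ · t · |ΔQ| = ½ · 5.5 · 15 = 41.25.

Deadweight loss = 41.25 million.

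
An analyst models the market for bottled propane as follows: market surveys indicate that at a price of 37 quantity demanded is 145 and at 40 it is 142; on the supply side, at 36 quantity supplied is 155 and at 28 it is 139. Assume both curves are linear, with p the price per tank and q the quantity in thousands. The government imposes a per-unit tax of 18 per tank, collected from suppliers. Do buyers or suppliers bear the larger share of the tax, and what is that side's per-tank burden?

Buyers bear the larger share: 12 per tank.

Demand slope: (142 − 145)/(40 − 37) = -1, so qd = 182 − p.
Supply slope: (139 − 155)/(28 − 36) = 2, so qs = 2p + 83.
Before the tax: set 182 − p = 2p + 83 → p* = 33, q* = 149.
With the tax collected from suppliers, supply shifts: qs = 2(p − 18) + 83.
New equilibrium: buyers pay 45, suppliers receive 27, q = 137. (Wedge: pb − ps = 18.)
Per-tank burden: buyers 12, suppliers 6.
Buyers take the larger share because demand is less price-elastic here (demand slope 1 vs supply slope 2).
The less price-elastic side of the market bears the larger share of a per-unit tax.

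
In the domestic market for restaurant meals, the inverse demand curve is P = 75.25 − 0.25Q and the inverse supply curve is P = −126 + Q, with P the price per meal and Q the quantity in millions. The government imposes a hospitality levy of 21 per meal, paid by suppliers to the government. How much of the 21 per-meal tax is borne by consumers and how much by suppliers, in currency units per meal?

Consumers bear 4.2 per meal; suppliers bear 16.8 per meal.

Rewrite in direct form: Qd = 301 − 4P and Qs = P + 126.
Without the tax, 301 − 4P = P + 126 gives 5P = 175, so P* = 35 and Q* = 161.
With the tax collected from suppliers, supply shifts: Qs = (P − 21) + 126.
New equilibrium: consumers pay 39.2, suppliers receive 18.2, Q = 144.2. (Wedge: Pb − Ps = 21.)
Burden on consumers: 4.2; on suppliers: 16.8. (They sum to 21.)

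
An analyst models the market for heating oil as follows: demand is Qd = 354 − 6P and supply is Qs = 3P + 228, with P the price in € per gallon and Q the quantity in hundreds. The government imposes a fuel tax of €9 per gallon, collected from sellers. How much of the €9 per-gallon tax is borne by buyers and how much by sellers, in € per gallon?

Buyers bear €3 per gallon; sellers bear €6 per gallon.

Without the tax, 354 − 6P = 3P + 228 gives 9P = 126, so P* = €14 and Q* = 270.
With the tax collected from sellers, supply shifts: Qs = 3(P − 9) + 228.
New equilibrium: buyers pay €17, sellers receive €8, Q = 252. (Wedge: Pb − Ps = 9.)
Burden on buyers: €3; on sellers: €6. (They sum to €9.)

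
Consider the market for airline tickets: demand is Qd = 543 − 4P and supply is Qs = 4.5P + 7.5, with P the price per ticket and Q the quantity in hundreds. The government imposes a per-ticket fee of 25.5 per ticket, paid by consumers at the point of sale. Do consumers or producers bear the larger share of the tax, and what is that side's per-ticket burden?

Consumers bear the larger share: 13.5 per ticket.

Without the tax, 543 − 4P = 4.5P + 7.5 gives 8.5P = 535.5, so P* = 63 and Q* = 291.
With the tax collected from consumers, demand (in seller-price terms) shifts: Qd = 543 − 4(P + 25.5).
New equilibrium: consumers pay 76.5, producers receive 51, Q = 237. (Wedge: Pb − Ps = 25.5.)
Per-ticket burden: consumers 13.5, producers 12.
Consumers take the larger share because demand is less price-elastic here (demand slope 4 vs supply slope 4.5).
The less price-elastic side of the market bears the larger share of a per-unit tax.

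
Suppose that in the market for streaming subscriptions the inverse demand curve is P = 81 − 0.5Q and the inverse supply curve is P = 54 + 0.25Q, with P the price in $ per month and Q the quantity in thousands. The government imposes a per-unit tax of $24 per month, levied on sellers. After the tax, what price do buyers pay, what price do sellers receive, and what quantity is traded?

Inverting to Q(P) form: Qd = 162 − 2P; Qs = 4P − 216.
Before the tax: set 162 − 2P = 4P − 216 → P* = $63, Q* = 36.
With the tax collected from sellers, supply shifts: Qs = 4(P − 24) − 216.
New equilibrium: buyers pay $79, sellers receive $55, Q = 4. (Wedge: Pb − Ps = 24.)
The less price-elastic side of the market bears the larger share of a per-unit tax.

Buyers pay $79; sellers receive $55; quantity = 4.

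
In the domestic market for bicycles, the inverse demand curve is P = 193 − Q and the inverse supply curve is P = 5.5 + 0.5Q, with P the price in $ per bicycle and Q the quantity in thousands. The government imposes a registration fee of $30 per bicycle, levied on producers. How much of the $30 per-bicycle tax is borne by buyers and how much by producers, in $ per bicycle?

Rewrite in direct form: Qd = 193 − P and Qs = 2P − 11.
Before the tax: set 193 − P = 2P − 11 → P* = $68, Q* = 125.
With the tax collected from producers, supply shifts: Qs = 2(P − 30) − 11.
Solving gives Q = 105 with buyers paying $88 and producers receiving $58 (the $30 wedge).
Burden on buyers: $20; on producers: $10. (They sum to $30.)
The less price-elastic side of the market bears the larger share of a per-unit tax.

Buyers bear $20 per bicycle; producers bear $10 per bicycle.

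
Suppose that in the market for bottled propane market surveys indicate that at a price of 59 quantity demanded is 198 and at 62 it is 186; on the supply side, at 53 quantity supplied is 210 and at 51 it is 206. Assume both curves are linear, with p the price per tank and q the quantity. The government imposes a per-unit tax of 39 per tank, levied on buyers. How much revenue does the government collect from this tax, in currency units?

Tax revenue = 6318.

Demand slope: (186 − 198)/(62 − 59) = -4, so qd = 434 − 4p.
Supply slope: (206 − 210)/(51 − 53) = 2, so qs = 2p + 104.
Without the tax, 434 − 4p = 2p + 104 gives 6p = 330, so p* = 55 and q* = 214.
With the tax collected from buyers, demand (in seller-price terms) shifts: qd = 434 − 4(p + 39).
Solving gives q = 162 with buyers paying 68 and sellers receiving 29 (the 39 wedge).
Revenue = t · Q = 39 · 162 = 6318.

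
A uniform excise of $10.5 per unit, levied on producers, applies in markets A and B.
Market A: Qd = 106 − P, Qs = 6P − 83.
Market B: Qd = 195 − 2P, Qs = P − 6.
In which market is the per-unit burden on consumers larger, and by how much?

Market A, by $5.5.

Market A: pre-tax P* = $27, Q* = 79; post-tax Q = 70; per-unit burden on consumers = $9.
Market B: pre-tax P* = $67, Q* = 61; post-tax Q = 54; per-unit burden on consumers = $3.5.
Difference: $9 vs $3.5 → market A is larger by $5.5.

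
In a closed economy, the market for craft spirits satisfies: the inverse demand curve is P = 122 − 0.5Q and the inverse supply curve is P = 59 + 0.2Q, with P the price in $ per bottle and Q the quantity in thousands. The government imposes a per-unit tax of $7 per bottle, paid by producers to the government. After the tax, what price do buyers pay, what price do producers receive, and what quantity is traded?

Rewrite in direct form: Qd = 244 − 2P and Qs = 5P − 295.
Without the tax, 244 − 2P = 5P − 295 gives 7P = 539, so P* = $77 and Q* = 90.
With the tax collected from producers, supply shifts: Qs = 5(P − 7) − 295.
Solving gives Q = 80 with buyers paying $82 and producers receiving $75 (the $7 wedge).
The less price-elastic side of the market bears the larger share of a per-unit tax.

Buyers pay $82; producers receive $75; quantity = 80.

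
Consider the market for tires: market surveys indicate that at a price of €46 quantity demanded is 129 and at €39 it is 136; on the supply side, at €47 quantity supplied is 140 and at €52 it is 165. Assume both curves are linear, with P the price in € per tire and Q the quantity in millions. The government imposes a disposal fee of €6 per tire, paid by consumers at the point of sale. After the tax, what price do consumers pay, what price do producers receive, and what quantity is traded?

Demand slope: (136 − 129)/(39 − 46) = -1, so Qd = 175 − P.
Supply slope: (165 − 140)/(52 − 47) = 5, so Qs = 5P − 95.
Before the tax: set 175 − P = 5P − 95 → P* = €45, Q* = 130.
With the tax collected from consumers, demand (in seller-price terms) shifts: Qd = 175 − (P + 6).
Solving gives Q = 125 with consumers paying €50 and producers receiving €44 (the €6 wedge).
The less price-elastic side of the market bears the larger share of a per-unit tax.

Consumers pay €50; producers receive €44; quantity = 125.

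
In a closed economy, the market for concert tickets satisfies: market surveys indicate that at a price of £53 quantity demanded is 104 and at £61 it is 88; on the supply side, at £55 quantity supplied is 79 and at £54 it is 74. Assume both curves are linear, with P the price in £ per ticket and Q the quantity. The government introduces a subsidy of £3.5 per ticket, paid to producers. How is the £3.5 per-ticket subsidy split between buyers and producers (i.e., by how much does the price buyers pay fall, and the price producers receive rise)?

Demand slope: (88 − 104)/(61 − 53) = -2, so Qd = 210 − 2P.
Supply slope: (74 − 79)/(54 − 55) = 5, so Qs = 5P − 196.
Without the subsidy, 210 − 2P = 5P − 196 gives 7P = 406, so P* = £58 and Q* = 94.
With a per-unit subsidy paid to producers, each receives P + 3.5 per unit sold, so supply becomes Qs = 5(P + 3.5) − 196.
New equilibrium: buyers pay £55.5, producers receive £59, Q = 99. (Wedge: Pb − Ps = −3.5.)
Gain to buyers: £2.5; to producers: £1. (They sum to £3.5.)

Buyers gain £2.5 per ticket; producers gain £1 per ticket.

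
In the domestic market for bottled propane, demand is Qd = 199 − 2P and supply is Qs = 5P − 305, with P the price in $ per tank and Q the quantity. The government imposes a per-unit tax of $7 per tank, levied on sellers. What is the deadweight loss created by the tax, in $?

Deadweight loss = $35.

Before the tax: set 199 − 2P = 5P − 305 → P* = $72, Q* = 55.
With the tax collected from sellers, supply shifts: Qs = 5(P − 7) − 305.
New equilibrium: consumers pay $77, sellers receive $70, Q = 45. (Wedge: Pb − Ps = 7.)
Quantity falls by |ΔQ| = |55 − 45| = 10.
DWL = ½ · t · |ΔQ| = ½ · 7 · 10 = $35.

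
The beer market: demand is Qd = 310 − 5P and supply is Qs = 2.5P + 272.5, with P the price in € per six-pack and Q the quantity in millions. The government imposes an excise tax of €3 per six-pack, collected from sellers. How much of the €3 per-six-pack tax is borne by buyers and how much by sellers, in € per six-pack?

Buyers bear €1 per six-pack; sellers bear €2 per six-pack.

Before the tax: set 310 − 5P = 2.5P + 272.5 → P* = €5, Q* = 285.
With the tax collected from sellers, supply shifts: Qs = 2.5(P − 3) + 272.5.
Solving gives Q = 280 with buyers paying €6 and sellers receiving €3 (the €3 wedge).
Burden on buyers: €1; on sellers: €2. (They sum to €3.)
The less price-elastic side of the market bears the larger share of a per-unit tax.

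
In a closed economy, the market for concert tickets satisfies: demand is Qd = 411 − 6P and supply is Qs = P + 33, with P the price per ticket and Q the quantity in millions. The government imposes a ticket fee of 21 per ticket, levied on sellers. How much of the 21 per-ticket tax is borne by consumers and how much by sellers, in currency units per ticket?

Without the tax, 411 − 6P = P + 33 gives 7P = 378, so P* = 54 and Q* = 87.
With the tax collected from sellers, supply shifts: Qs = (P − 21) + 33.
New equilibrium: consumers pay 57, sellers receive 36, Q = 69. (Wedge: Pb − Ps = 21.)
Burden on consumers: 3; on sellers: 18. (They sum to 21.)

Consumers bear 3 per ticket; sellers bear 18 per ticket.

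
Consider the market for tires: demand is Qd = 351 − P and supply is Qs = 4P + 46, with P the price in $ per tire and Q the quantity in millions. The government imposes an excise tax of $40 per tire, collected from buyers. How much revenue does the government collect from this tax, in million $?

Before the tax: set 351 − P = 4P + 46 → P* = $61, Q* = 290.
With the tax collected from buyers, demand (in seller-price terms) shifts: Qd = 351 − (P + 40).
New equilibrium: buyers pay $93, suppliers receive $53, Q = 258. (Wedge: Pb − Ps = 40.)
Revenue = t · Q = 40 · 258 = $10320.

Tax revenue = $10320 million.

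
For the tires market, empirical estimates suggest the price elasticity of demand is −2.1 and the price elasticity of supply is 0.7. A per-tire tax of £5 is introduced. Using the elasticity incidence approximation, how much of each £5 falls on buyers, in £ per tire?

Buyers bear ≈ £1.25 per tire.

Incidence ratio: buyers' share ≈ εs / (εs + |εd|) = 0.7 / (0.7 + 2.1) = 0.25.
So buyers bear ≈ 0.25 × £5 = £1.25; producers bear £3.75.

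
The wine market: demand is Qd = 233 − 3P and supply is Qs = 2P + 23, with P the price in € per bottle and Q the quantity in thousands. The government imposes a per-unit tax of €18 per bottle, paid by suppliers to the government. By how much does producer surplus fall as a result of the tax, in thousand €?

Producer surplus falls by €1038.96 thousand.

Before the tax: set 233 − 3P = 2P + 23 → P* = €42, Q* = 107.
With the tax collected from suppliers, supply shifts: Qs = 2(P − 18) + 23.
Solving gives Q = 85.4 with consumers paying €49.2 and suppliers receiving €31.2 (the €18 wedge).
ΔPS is the trapezoid between Q = 85.4 and Q = 107 of height €10.8: ½ · (107 + 85.4) · 10.8 = €1038.96.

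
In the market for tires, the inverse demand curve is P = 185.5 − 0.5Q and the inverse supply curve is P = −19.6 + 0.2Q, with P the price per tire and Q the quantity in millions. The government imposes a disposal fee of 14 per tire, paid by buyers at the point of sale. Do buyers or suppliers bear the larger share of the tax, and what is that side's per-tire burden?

Inverting to Q(P) form: Qd = 371 − 2P; Qs = 5P + 98.
Without the tax, 371 − 2P = 5P + 98 gives 7P = 273, so P* = 39 and Q* = 293.
With the tax collected from buyers, demand (in seller-price terms) shifts: Qd = 371 − 2(P + 14).
New equilibrium: buyers pay 49, suppliers receive 35, Q = 273. (Wedge: Pb − Ps = 14.)
Per-tire burden: buyers 10, suppliers 4.
Buyers take the larger share because demand is less price-elastic here (demand slope 2 vs supply slope 5).

Buyers bear the larger share: 10 per tire.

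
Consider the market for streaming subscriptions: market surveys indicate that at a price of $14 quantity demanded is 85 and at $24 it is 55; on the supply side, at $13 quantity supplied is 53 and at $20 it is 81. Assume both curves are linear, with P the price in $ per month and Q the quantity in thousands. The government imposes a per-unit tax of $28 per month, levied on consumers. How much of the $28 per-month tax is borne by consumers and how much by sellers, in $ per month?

Demand slope: (55 − 85)/(24 − 14) = -3, so Qd = 127 − 3P.
Supply slope: (81 − 53)/(20 − 13) = 4, so Qs = 4P + 1.
Without the tax, 127 − 3P = 4P + 1 gives 7P = 126, so P* = $18 and Q* = 73.
With the tax collected from consumers, demand (in seller-price terms) shifts: Qd = 127 − 3(P + 28).
Solving gives Q = 25 with consumers paying $34 and sellers receiving $6 (the $28 wedge).
Burden on consumers: $16; on sellers: $12. (They sum to $28.)

Consumers bear $16 per month; sellers bear $12 per month.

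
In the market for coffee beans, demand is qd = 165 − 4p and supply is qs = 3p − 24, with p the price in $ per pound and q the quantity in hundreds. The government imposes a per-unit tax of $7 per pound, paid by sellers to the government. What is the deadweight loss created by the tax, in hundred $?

Deadweight loss = $42 hundred.

Without the tax, 165 − 4p = 3p − 24 gives 7p = 189, so p* = $27 and q* = 57.
With the tax collected from sellers, supply shifts: qs = 3(p − 7) − 24.
New equilibrium: buyers pay $30, sellers receive $23, q = 45. (Wedge: pb − ps = 7.)
Quantity falls by |ΔQ| = |57 − 45| = 12.
DWL = ½ · t · |ΔQ| = ½ · 7 · 12 = $42.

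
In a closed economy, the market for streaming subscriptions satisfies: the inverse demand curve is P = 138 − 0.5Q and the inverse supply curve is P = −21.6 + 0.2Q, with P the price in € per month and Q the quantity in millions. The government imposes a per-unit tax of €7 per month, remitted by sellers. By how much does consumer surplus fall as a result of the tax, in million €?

Consumer surplus falls by €1115 million.

Rewrite in direct form: Qd = 276 − 2P and Qs = 5P + 108.
Before the tax: set 276 − 2P = 5P + 108 → P* = €24, Q* = 228.
With the tax collected from sellers, supply shifts: Qs = 5(P − 7) + 108.
Solving gives Q = 218 with consumers paying €29 and sellers receiving €22 (the €7 wedge).
ΔCS is the trapezoid between Q = 218 and Q = 228 of height €5: ½ · (228 + 218) · 5 = €1115.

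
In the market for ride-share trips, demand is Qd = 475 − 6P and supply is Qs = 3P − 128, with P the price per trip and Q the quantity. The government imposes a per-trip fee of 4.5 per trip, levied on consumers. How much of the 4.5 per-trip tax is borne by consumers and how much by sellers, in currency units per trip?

Consumers bear 1.5 per trip; sellers bear 3 per trip.

Before the tax: set 475 − 6P = 3P − 128 → P* = 67, Q* = 73.
With the tax collected from consumers, demand (in seller-price terms) shifts: Qd = 475 − 6(P + 4.5).
Solving gives Q = 64 with consumers paying 68.5 and sellers receiving 64 (the 4.5 wedge).
Burden on consumers: 1.5; on sellers: 3. (They sum to 4.5.)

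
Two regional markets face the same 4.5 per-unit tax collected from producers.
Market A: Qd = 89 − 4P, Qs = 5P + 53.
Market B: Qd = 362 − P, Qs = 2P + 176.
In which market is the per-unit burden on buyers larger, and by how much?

Market B, by 0.5.

Market A: pre-tax P* = 4, Q* = 73; post-tax Q = 63; per-unit burden on buyers = 2.5.
Market B: pre-tax P* = 62, Q* = 300; post-tax Q = 297; per-unit burden on buyers = 3.
Difference: 2.5 vs 3 → market B is larger by 0.5.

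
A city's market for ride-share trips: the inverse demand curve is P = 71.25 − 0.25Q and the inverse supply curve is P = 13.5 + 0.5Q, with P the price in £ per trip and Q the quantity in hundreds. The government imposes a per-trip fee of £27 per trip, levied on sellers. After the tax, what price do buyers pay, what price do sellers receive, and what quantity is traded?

Buyers pay £61; sellers receive £34; quantity = 41.

Inverting to Q(P) form: Qd = 285 − 4P; Qs = 2P − 27.
Without the tax, 285 − 4P = 2P − 27 gives 6P = 312, so P* = £52 and Q* = 77.
With the tax collected from sellers, supply shifts: Qs = 2(P − 27) − 27.
New equilibrium: buyers pay £61, sellers receive £34, Q = 41. (Wedge: Pb − Ps = 27.)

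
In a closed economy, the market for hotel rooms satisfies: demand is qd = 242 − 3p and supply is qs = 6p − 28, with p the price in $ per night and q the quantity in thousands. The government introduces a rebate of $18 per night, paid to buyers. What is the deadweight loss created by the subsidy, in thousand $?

Deadweight loss = $324 thousand.

Before the subsidy: set 242 − 3p = 6p − 28 → p* = $30, q* = 152.
With a per-unit subsidy paid to buyers, each effectively pays p − 18, so demand becomes qd = 242 − 3(p − 18).
New equilibrium: buyers pay $18, producers receive $36, q = 188. (Wedge: pb − ps = −18.)
Quantity rises by |ΔQ| = |152 − 188| = 36.
DWL = ½ · t · |ΔQ| = ½ · 18 · 36 = $324.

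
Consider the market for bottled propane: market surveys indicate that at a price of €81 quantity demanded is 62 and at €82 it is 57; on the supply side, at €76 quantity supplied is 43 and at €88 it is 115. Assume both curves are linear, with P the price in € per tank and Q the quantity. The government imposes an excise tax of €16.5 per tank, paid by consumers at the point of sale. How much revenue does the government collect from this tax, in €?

Demand slope: (57 − 62)/(82 − 81) = -5, so Qd = 467 − 5P.
Supply slope: (115 − 43)/(88 − 76) = 6, so Qs = 6P − 413.
Before the tax: set 467 − 5P = 6P − 413 → P* = €80, Q* = 67.
With the tax collected from consumers, demand (in seller-price terms) shifts: Qd = 467 − 5(P + 16.5).
New equilibrium: consumers pay €89, sellers receive €72.5, Q = 22. (Wedge: Pb − Ps = 16.5.)
Revenue = t · Q = 16.5 · 22 = €363.

Tax revenue = €363.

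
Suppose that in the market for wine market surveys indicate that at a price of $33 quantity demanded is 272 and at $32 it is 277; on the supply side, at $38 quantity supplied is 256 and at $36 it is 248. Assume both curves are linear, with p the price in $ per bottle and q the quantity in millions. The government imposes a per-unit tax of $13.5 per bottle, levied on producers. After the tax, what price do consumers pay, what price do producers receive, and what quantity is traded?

Consumers pay $43; producers receive $29.5; quantity = 222.

Demand slope: (277 − 272)/(32 − 33) = -5, so qd = 437 − 5p.
Supply slope: (248 − 256)/(36 − 38) = 4, so qs = 4p + 104.
Without the tax, 437 − 5p = 4p + 104 gives 9p = 333, so p* = $37 and q* = 252.
With the tax collected from producers, supply shifts: qs = 4(p − 13.5) + 104.
New equilibrium: consumers pay $43, producers receive $29.5, q = 222. (Wedge: pb − ps = 13.5.)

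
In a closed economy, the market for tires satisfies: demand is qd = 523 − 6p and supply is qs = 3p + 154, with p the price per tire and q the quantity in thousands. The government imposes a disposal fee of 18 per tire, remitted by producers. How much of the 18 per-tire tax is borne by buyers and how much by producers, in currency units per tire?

Without the tax, 523 − 6p = 3p + 154 gives 9p = 369, so p* = 41 and q* = 277.
With the tax collected from producers, supply shifts: qs = 3(p − 18) + 154.
Solving gives q = 241 with buyers paying 47 and producers receiving 29 (the 18 wedge).
Burden on buyers: 6; on producers: 12. (They sum to 18.)

Buyers bear 6 per tire; producers bear 12 per tire.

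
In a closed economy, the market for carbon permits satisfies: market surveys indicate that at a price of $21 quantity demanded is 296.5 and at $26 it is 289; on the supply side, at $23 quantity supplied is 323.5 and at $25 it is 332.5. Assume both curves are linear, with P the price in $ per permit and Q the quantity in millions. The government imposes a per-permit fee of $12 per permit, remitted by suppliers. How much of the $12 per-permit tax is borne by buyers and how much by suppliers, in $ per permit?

Buyers bear $9 per permit; suppliers bear $3 per permit.

Demand slope: (289 − 296.5)/(26 − 21) = -1.5, so Qd = 328 − 1.5P.
Supply slope: (332.5 − 323.5)/(25 − 23) = 4.5, so Qs = 4.5P + 220.
Without the tax, 328 − 1.5P = 4.5P + 220 gives 6P = 108, so P* = $18 and Q* = 301.
With the tax collected from suppliers, supply shifts: Qs = 4.5(P − 12) + 220.
Solving gives Q = 287.5 with buyers paying $27 and suppliers receiving $15 (the $12 wedge).
Burden on buyers: $9; on suppliers: $3. (They sum to $12.)
The less price-elastic side of the market bears the larger share of a per-unit tax.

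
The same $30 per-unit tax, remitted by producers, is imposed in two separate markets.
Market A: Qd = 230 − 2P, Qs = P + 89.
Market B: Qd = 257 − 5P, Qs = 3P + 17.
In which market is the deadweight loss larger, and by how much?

Market B, by $543.75.

Market A: pre-tax P* = $47, Q* = 136; post-tax Q = 116; deadweight loss = $300.
Market B: pre-tax P* = $30, Q* = 107; post-tax Q = 50.75; deadweight loss = $843.75.
Difference: $300 vs $843.75 → market B is larger by $543.75.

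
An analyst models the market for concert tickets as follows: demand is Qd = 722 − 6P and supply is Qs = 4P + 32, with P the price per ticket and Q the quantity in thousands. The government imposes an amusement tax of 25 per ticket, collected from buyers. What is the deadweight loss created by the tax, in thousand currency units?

Without the tax, 722 − 6P = 4P + 32 gives 10P = 690, so P* = 69 and Q* = 308.
With the tax collected from buyers, demand (in seller-price terms) shifts: Qd = 722 − 6(P + 25).
Solving gives Q = 248 with buyers paying 79 and producers receiving 54 (the 25 wedge).
Quantity falls by |ΔQ| = |308 − 248| = 60.
DWL = ½ · t · |ΔQ| = ½ · 25 · 60 = 750.

Deadweight loss = 750 thousand.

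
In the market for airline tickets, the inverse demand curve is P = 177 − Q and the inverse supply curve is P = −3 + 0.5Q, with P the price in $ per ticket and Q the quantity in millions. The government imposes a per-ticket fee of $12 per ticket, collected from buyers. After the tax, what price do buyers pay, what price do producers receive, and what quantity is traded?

Inverting to Q(P) form: Qd = 177 − P; Qs = 2P + 6.
Before the tax: set 177 − P = 2P + 6 → P* = $57, Q* = 120.
With the tax collected from buyers, demand (in seller-price terms) shifts: Qd = 177 − (P + 12).
Solving gives Q = 112 with buyers paying $65 and producers receiving $53 (the $12 wedge).

Buyers pay $65; producers receive $53; quantity = 112.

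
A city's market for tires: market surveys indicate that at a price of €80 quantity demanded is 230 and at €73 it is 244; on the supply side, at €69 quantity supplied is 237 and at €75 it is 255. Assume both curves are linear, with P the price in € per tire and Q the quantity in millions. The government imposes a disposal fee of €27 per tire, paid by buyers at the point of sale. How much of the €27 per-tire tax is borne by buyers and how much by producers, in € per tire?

Buyers bear €16.2 per tire; producers bear €10.8 per tire.

Demand slope: (244 − 230)/(73 − 80) = -2, so Qd = 390 − 2P.
Supply slope: (255 − 237)/(75 − 69) = 3, so Qs = 3P + 30.
Without the tax, 390 − 2P = 3P + 30 gives 5P = 360, so P* = €72 and Q* = 246.
With the tax collected from buyers, demand (in seller-price terms) shifts: Qd = 390 − 2(P + 27).
Solving gives Q = 213.6 with buyers paying €88.2 and producers receiving €61.2 (the €27 wedge).
Burden on buyers: €16.2; on producers: €10.8. (They sum to €27.)
The less price-elastic side of the market bears the larger share of a per-unit tax.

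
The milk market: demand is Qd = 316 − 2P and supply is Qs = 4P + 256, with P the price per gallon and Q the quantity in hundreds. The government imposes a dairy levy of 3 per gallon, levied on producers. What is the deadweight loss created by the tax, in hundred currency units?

Deadweight loss = 6 hundred.

Without the tax, 316 − 2P = 4P + 256 gives 6P = 60, so P* = 10 and Q* = 296.
With the tax collected from producers, supply shifts: Qs = 4(P − 3) + 256.
Solving gives Q = 292 with consumers paying 12 and producers receiving 9 (the 3 wedge).
Quantity falls by |ΔQ| = |296 − 292| = 4.
DWL = ½ · t · |ΔQ| = ½ · 3 · 4 = 6.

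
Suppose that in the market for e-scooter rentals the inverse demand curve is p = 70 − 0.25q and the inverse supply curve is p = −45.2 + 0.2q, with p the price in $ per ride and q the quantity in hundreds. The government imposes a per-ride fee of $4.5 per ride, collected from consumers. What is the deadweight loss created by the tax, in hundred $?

Rewrite in direct form: qd = 280 − 4p and qs = 5p + 226.
Before the tax: set 280 − 4p = 5p + 226 → p* = $6, q* = 256.
With the tax collected from consumers, demand (in seller-price terms) shifts: qd = 280 − 4(p + 4.5).
Solving gives q = 246 with consumers paying $8.5 and sellers receiving $4 (the $4.5 wedge).
Quantity falls by |ΔQ| = |256 − 246| = 10.
DWL = ½ · t · |ΔQ| = ½ · 4.5 · 10 = $22.5.

Deadweight loss = $22.5 hundred.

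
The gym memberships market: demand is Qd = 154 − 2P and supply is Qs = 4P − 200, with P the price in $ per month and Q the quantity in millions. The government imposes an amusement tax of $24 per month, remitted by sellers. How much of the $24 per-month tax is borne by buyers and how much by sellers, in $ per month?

Buyers bear $16 per month; sellers bear $8 per month.

Without the tax, 154 − 2P = 4P − 200 gives 6P = 354, so P* = $59 and Q* = 36.
With the tax collected from sellers, supply shifts: Qs = 4(P − 24) − 200.
New equilibrium: buyers pay $75, sellers receive $51, Q = 4. (Wedge: Pb − Ps = 24.)
Burden on buyers: $16; on sellers: $8. (They sum to $24.)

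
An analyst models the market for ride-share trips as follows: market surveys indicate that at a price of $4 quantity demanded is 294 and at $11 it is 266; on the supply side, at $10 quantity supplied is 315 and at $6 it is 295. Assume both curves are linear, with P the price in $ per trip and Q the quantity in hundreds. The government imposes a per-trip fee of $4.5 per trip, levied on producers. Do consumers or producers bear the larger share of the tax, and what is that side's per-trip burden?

Demand slope: (266 − 294)/(11 − 4) = -4, so Qd = 310 − 4P.
Supply slope: (295 − 315)/(6 − 10) = 5, so Qs = 5P + 265.
Before the tax: set 310 − 4P = 5P + 265 → P* = $5, Q* = 290.
With the tax collected from producers, supply shifts: Qs = 5(P − 4.5) + 265.
Solving gives Q = 280 with consumers paying $7.5 and producers receiving $3 (the $4.5 wedge).
Per-trip burden: consumers $2.5, producers $2.
Consumers take the larger share because demand is less price-elastic here (demand slope 4 vs supply slope 5).
The less price-elastic side of the market bears the larger share of a per-unit tax.

Consumers bear the larger share: $2.5 per trip.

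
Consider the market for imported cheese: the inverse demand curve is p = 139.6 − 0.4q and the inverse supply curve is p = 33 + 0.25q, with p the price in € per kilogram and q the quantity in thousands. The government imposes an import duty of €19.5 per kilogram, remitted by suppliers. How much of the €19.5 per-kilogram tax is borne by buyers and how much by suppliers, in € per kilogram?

Buyers bear €12 per kilogram; suppliers bear €7.5 per kilogram.

Rewrite in direct form: qd = 349 − 2.5p and qs = 4p − 132.
Without the tax, 349 − 2.5p = 4p − 132 gives 6.5p = 481, so p* = €74 and q* = 164.
With the tax collected from suppliers, supply shifts: qs = 4(p − 19.5) − 132.
Solving gives q = 134 with buyers paying €86 and suppliers receiving €66.5 (the €19.5 wedge).
Burden on buyers: €12; on suppliers: €7.5. (They sum to €19.5.)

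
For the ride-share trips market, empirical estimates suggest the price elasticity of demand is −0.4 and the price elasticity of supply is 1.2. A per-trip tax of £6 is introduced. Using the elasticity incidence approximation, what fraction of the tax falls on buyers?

Buyers' share ≈ 0.75.

Incidence ratio: buyers' share ≈ εs / (εs + |εd|) = 1.2 / (1.2 + 0.4) = 0.75.
Supply is the more elastic side, so buyers bear the larger share.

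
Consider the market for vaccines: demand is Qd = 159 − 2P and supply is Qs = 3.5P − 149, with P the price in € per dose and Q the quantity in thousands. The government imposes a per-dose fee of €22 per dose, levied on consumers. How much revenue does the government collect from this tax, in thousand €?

Before the tax: set 159 − 2P = 3.5P − 149 → P* = €56, Q* = 47.
With the tax collected from consumers, demand (in seller-price terms) shifts: Qd = 159 − 2(P + 22).
Solving gives Q = 19 with consumers paying €70 and sellers receiving €48 (the €22 wedge).
Revenue = t · Q = 22 · 19 = €418.

Tax revenue = €418 thousand.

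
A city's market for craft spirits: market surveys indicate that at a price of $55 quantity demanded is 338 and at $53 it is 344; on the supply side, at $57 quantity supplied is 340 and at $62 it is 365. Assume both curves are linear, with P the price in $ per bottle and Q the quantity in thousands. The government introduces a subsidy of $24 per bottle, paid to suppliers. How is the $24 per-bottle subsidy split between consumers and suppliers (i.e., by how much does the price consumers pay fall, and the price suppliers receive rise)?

Consumers gain $15 per bottle; suppliers gain $9 per bottle.

Demand slope: (344 − 338)/(53 − 55) = -3, so Qd = 503 − 3P.
Supply slope: (365 − 340)/(62 − 57) = 5, so Qs = 5P + 55.
Without the subsidy, 503 − 3P = 5P + 55 gives 8P = 448, so P* = $56 and Q* = 335.
With a per-unit subsidy paid to suppliers, each receives P + 24 per unit sold, so supply becomes Qs = 5(P + 24) + 55.
Solving gives Q = 380 with consumers paying $41 and suppliers receiving $65 (the $24 wedge).
Gain to consumers: $15; to suppliers: $9. (They sum to $24.)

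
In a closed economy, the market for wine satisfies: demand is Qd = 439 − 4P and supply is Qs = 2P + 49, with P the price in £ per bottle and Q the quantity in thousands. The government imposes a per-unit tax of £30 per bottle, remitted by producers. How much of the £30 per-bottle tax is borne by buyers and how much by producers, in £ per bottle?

Without the tax, 439 − 4P = 2P + 49 gives 6P = 390, so P* = £65 and Q* = 179.
With the tax collected from producers, supply shifts: Qs = 2(P − 30) + 49.
Solving gives Q = 139 with buyers paying £75 and producers receiving £45 (the £30 wedge).
Burden on buyers: £10; on producers: £20. (They sum to £30.)

Buyers bear £10 per bottle; producers bear £20 per bottle.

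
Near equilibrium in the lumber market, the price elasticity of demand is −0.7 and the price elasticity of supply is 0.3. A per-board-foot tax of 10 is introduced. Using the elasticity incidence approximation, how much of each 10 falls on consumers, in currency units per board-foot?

Incidence ratio: consumers' share ≈ εs / (εs + |εd|) = 0.3 / (0.3 + 0.7) = 0.3.
So consumers bear ≈ 0.3 × 10 = 3; producers bear 7.

Consumers bear ≈ 3 per board-foot.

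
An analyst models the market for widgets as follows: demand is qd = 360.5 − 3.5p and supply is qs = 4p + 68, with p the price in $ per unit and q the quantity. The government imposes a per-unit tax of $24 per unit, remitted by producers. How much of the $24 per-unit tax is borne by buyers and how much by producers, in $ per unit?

Buyers bear $12.8 per unit; producers bear $11.2 per unit.

Without the tax, 360.5 − 3.5p = 4p + 68 gives 7.5p = 292.5, so p* = $39 and q* = 224.
With the tax collected from producers, supply shifts: qs = 4(p − 24) + 68.
Solving gives q = 179.2 with buyers paying $51.8 and producers receiving $27.8 (the $24 wedge).
Burden on buyers: $12.8; on producers: $11.2. (They sum to $24.)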